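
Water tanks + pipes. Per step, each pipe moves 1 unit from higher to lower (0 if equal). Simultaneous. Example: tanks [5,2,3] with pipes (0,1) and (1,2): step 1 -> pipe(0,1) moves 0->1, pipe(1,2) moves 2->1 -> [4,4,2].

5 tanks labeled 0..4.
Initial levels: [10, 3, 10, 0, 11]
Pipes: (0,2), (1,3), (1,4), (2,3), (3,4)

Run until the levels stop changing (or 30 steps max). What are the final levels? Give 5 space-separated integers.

Answer: 7 7 8 5 7

Derivation:
Step 1: flows [0=2,1->3,4->1,2->3,4->3] -> levels [10 3 9 3 9]
Step 2: flows [0->2,1=3,4->1,2->3,4->3] -> levels [9 4 9 5 7]
Step 3: flows [0=2,3->1,4->1,2->3,4->3] -> levels [9 6 8 6 5]
Step 4: flows [0->2,1=3,1->4,2->3,3->4] -> levels [8 5 8 6 7]
Step 5: flows [0=2,3->1,4->1,2->3,4->3] -> levels [8 7 7 7 5]
Step 6: flows [0->2,1=3,1->4,2=3,3->4] -> levels [7 6 8 6 7]
Step 7: flows [2->0,1=3,4->1,2->3,4->3] -> levels [8 7 6 8 5]
Step 8: flows [0->2,3->1,1->4,3->2,3->4] -> levels [7 7 8 5 7]
Step 9: flows [2->0,1->3,1=4,2->3,4->3] -> levels [8 6 6 8 6]
Step 10: flows [0->2,3->1,1=4,3->2,3->4] -> levels [7 7 8 5 7]
  -> period-2 cycle: step 10 state = step 8 state; never stabilizes
  -> state at step 30: (30-8) mod 2 = 0, same as step 8 -> [7 7 8 5 7]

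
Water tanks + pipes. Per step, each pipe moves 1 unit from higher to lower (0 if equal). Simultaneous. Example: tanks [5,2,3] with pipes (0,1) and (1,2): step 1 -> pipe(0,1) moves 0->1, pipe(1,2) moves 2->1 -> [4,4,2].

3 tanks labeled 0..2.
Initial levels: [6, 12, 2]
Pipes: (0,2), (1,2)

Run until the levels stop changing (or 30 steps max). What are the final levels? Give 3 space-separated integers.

Step 1: flows [0->2,1->2] -> levels [5 11 4]
Step 2: flows [0->2,1->2] -> levels [4 10 6]
Step 3: flows [2->0,1->2] -> levels [5 9 6]
Step 4: flows [2->0,1->2] -> levels [6 8 6]
Step 5: flows [0=2,1->2] -> levels [6 7 7]
Step 6: flows [2->0,1=2] -> levels [7 7 6]
Step 7: flows [0->2,1->2] -> levels [6 6 8]
Step 8: flows [2->0,2->1] -> levels [7 7 6]
  -> period-2 cycle: step 8 state = step 6 state; never stabilizes
  -> state at step 30: (30-6) mod 2 = 0, same as step 6 -> [7 7 6]

Answer: 7 7 6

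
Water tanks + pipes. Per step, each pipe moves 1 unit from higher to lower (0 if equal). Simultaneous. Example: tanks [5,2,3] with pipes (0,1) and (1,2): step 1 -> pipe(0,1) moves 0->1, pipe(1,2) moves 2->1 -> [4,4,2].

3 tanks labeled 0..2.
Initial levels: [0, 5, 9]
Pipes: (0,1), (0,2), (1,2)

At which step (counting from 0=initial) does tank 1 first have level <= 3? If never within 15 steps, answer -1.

Step 1: flows [1->0,2->0,2->1] -> levels [2 5 7]
Step 2: flows [1->0,2->0,2->1] -> levels [4 5 5]
Step 3: flows [1->0,2->0,1=2] -> levels [6 4 4]
Step 4: flows [0->1,0->2,1=2] -> levels [4 5 5]
  -> period-2 cycle (repeats step 2); tank 1 never drops to <=3
Tank 1 never reaches <=3 within 15 steps

Answer: -1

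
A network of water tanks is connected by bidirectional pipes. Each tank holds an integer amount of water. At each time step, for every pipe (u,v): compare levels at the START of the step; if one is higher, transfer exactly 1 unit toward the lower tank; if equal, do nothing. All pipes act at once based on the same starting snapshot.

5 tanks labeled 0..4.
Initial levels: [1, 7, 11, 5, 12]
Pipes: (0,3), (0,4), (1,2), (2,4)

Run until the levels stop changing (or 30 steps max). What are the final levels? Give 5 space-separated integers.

Step 1: flows [3->0,4->0,2->1,4->2] -> levels [3 8 11 4 10]
Step 2: flows [3->0,4->0,2->1,2->4] -> levels [5 9 9 3 10]
Step 3: flows [0->3,4->0,1=2,4->2] -> levels [5 9 10 4 8]
Step 4: flows [0->3,4->0,2->1,2->4] -> levels [5 10 8 5 8]
Step 5: flows [0=3,4->0,1->2,2=4] -> levels [6 9 9 5 7]
Step 6: flows [0->3,4->0,1=2,2->4] -> levels [6 9 8 6 7]
Step 7: flows [0=3,4->0,1->2,2->4] -> levels [7 8 8 6 7]
Step 8: flows [0->3,0=4,1=2,2->4] -> levels [6 8 7 7 8]
Step 9: flows [3->0,4->0,1->2,4->2] -> levels [8 7 9 6 6]
Step 10: flows [0->3,0->4,2->1,2->4] -> levels [6 8 7 7 8]
  -> period-2 cycle: step 10 state = step 8 state; never stabilizes
  -> state at step 30: (30-8) mod 2 = 0, same as step 8 -> [6 8 7 7 8]

Answer: 6 8 7 7 8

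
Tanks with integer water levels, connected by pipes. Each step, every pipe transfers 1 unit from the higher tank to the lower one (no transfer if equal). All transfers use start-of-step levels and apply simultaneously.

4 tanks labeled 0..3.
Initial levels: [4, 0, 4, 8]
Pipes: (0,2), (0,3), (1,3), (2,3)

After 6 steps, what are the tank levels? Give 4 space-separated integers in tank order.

Answer: 5 4 5 2

Derivation:
Step 1: flows [0=2,3->0,3->1,3->2] -> levels [5 1 5 5]
Step 2: flows [0=2,0=3,3->1,2=3] -> levels [5 2 5 4]
Step 3: flows [0=2,0->3,3->1,2->3] -> levels [4 3 4 5]
Step 4: flows [0=2,3->0,3->1,3->2] -> levels [5 4 5 2]
Step 5: flows [0=2,0->3,1->3,2->3] -> levels [4 3 4 5]
  -> period-2 cycle: step 5 state = step 3 state
  -> state at step 6: (6-3) mod 2 = 1, same as step 4 -> [5 4 5 2]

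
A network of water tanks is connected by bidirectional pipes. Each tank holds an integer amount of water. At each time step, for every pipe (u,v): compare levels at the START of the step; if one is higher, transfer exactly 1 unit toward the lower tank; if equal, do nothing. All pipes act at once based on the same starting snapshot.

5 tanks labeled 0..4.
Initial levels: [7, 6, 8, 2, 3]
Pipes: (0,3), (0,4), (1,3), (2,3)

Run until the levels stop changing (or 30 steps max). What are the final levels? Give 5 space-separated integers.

Step 1: flows [0->3,0->4,1->3,2->3] -> levels [5 5 7 5 4]
Step 2: flows [0=3,0->4,1=3,2->3] -> levels [4 5 6 6 5]
Step 3: flows [3->0,4->0,3->1,2=3] -> levels [6 6 6 4 4]
Step 4: flows [0->3,0->4,1->3,2->3] -> levels [4 5 5 7 5]
Step 5: flows [3->0,4->0,3->1,3->2] -> levels [6 6 6 4 4]
  -> period-2 cycle: step 5 state = step 3 state; never stabilizes
  -> state at step 30: (30-3) mod 2 = 1, same as step 4 -> [4 5 5 7 5]

Answer: 4 5 5 7 5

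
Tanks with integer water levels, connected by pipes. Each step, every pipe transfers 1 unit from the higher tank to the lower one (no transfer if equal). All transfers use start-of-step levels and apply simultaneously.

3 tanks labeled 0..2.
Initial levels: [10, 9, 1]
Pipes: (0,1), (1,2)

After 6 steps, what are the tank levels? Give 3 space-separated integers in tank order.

Answer: 7 6 7

Derivation:
Step 1: flows [0->1,1->2] -> levels [9 9 2]
Step 2: flows [0=1,1->2] -> levels [9 8 3]
Step 3: flows [0->1,1->2] -> levels [8 8 4]
Step 4: flows [0=1,1->2] -> levels [8 7 5]
Step 5: flows [0->1,1->2] -> levels [7 7 6]
Step 6: flows [0=1,1->2] -> levels [7 6 7]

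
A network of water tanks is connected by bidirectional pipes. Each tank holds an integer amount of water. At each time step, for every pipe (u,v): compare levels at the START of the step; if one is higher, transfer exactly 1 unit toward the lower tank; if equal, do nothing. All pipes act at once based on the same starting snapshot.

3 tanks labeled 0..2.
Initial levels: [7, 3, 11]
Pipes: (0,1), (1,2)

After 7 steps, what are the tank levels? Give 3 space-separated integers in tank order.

Answer: 7 7 7

Derivation:
Step 1: flows [0->1,2->1] -> levels [6 5 10]
Step 2: flows [0->1,2->1] -> levels [5 7 9]
Step 3: flows [1->0,2->1] -> levels [6 7 8]
Step 4: flows [1->0,2->1] -> levels [7 7 7]
Step 5: flows [0=1,1=2] -> levels [7 7 7]
  -> stable; steps 6..7 unchanged -> [7 7 7]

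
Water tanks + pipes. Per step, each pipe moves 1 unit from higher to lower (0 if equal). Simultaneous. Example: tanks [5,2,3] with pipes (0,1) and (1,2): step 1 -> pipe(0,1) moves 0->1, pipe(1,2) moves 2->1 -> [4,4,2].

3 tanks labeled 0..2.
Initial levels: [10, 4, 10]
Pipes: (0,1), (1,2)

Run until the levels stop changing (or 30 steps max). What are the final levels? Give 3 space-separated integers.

Step 1: flows [0->1,2->1] -> levels [9 6 9]
Step 2: flows [0->1,2->1] -> levels [8 8 8]
Step 3: flows [0=1,1=2] -> levels [8 8 8]
  -> stable (no change)

Answer: 8 8 8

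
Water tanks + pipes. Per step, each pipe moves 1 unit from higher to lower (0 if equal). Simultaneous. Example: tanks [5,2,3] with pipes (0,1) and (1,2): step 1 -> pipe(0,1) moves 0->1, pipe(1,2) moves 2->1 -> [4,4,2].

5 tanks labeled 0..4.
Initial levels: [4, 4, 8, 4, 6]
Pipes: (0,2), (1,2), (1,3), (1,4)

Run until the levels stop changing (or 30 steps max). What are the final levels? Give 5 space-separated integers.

Answer: 5 4 6 5 6

Derivation:
Step 1: flows [2->0,2->1,1=3,4->1] -> levels [5 6 6 4 5]
Step 2: flows [2->0,1=2,1->3,1->4] -> levels [6 4 5 5 6]
Step 3: flows [0->2,2->1,3->1,4->1] -> levels [5 7 5 4 5]
Step 4: flows [0=2,1->2,1->3,1->4] -> levels [5 4 6 5 6]
Step 5: flows [2->0,2->1,3->1,4->1] -> levels [6 7 4 4 5]
Step 6: flows [0->2,1->2,1->3,1->4] -> levels [5 4 6 5 6]
  -> period-2 cycle: step 6 state = step 4 state; never stabilizes
  -> state at step 30: (30-4) mod 2 = 0, same as step 4 -> [5 4 6 5 6]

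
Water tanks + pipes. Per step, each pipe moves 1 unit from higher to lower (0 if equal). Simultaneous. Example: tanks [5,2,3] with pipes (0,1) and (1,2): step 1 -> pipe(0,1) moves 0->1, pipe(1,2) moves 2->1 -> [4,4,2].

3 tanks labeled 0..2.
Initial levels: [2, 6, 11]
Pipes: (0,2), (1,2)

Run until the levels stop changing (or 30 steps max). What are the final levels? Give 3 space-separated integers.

Step 1: flows [2->0,2->1] -> levels [3 7 9]
Step 2: flows [2->0,2->1] -> levels [4 8 7]
Step 3: flows [2->0,1->2] -> levels [5 7 7]
Step 4: flows [2->0,1=2] -> levels [6 7 6]
Step 5: flows [0=2,1->2] -> levels [6 6 7]
Step 6: flows [2->0,2->1] -> levels [7 7 5]
Step 7: flows [0->2,1->2] -> levels [6 6 7]
  -> period-2 cycle: step 7 state = step 5 state; never stabilizes
  -> state at step 30: (30-5) mod 2 = 1, same as step 6 -> [7 7 5]

Answer: 7 7 5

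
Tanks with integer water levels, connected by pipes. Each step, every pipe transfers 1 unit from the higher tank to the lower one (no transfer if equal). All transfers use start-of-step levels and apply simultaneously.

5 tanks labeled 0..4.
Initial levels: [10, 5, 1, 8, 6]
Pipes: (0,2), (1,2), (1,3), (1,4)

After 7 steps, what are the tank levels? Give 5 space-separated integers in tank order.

Step 1: flows [0->2,1->2,3->1,4->1] -> levels [9 6 3 7 5]
Step 2: flows [0->2,1->2,3->1,1->4] -> levels [8 5 5 6 6]
Step 3: flows [0->2,1=2,3->1,4->1] -> levels [7 7 6 5 5]
Step 4: flows [0->2,1->2,1->3,1->4] -> levels [6 4 8 6 6]
Step 5: flows [2->0,2->1,3->1,4->1] -> levels [7 7 6 5 5]
  -> period-2 cycle: step 5 state = step 3 state
  -> state at step 7: (7-3) mod 2 = 0, same as step 3 -> [7 7 6 5 5]

Answer: 7 7 6 5 5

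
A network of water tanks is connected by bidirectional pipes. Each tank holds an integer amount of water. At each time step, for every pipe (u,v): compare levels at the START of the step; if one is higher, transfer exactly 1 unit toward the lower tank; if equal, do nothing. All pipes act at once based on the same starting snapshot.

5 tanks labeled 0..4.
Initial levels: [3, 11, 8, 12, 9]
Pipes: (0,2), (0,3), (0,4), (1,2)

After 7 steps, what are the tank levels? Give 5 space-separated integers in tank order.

Answer: 7 8 10 9 9

Derivation:
Step 1: flows [2->0,3->0,4->0,1->2] -> levels [6 10 8 11 8]
Step 2: flows [2->0,3->0,4->0,1->2] -> levels [9 9 8 10 7]
Step 3: flows [0->2,3->0,0->4,1->2] -> levels [8 8 10 9 8]
Step 4: flows [2->0,3->0,0=4,2->1] -> levels [10 9 8 8 8]
Step 5: flows [0->2,0->3,0->4,1->2] -> levels [7 8 10 9 9]
Step 6: flows [2->0,3->0,4->0,2->1] -> levels [10 9 8 8 8]
  -> period-2 cycle: step 6 state = step 4 state
  -> state at step 7: (7-4) mod 2 = 1, same as step 5 -> [7 8 10 9 9]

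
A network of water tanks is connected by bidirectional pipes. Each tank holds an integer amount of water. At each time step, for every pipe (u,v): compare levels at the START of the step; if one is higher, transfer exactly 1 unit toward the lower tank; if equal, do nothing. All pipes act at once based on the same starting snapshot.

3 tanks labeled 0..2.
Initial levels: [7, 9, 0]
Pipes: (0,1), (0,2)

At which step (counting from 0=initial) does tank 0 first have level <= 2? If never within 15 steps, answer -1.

Step 1: flows [1->0,0->2] -> levels [7 8 1]
Step 2: flows [1->0,0->2] -> levels [7 7 2]
Step 3: flows [0=1,0->2] -> levels [6 7 3]
Step 4: flows [1->0,0->2] -> levels [6 6 4]
Step 5: flows [0=1,0->2] -> levels [5 6 5]
Step 6: flows [1->0,0=2] -> levels [6 5 5]
Step 7: flows [0->1,0->2] -> levels [4 6 6]
Step 8: flows [1->0,2->0] -> levels [6 5 5]
  -> period-2 cycle (repeats step 6); tank 0 never drops to <=2
Tank 0 never reaches <=2 within 15 steps

Answer: -1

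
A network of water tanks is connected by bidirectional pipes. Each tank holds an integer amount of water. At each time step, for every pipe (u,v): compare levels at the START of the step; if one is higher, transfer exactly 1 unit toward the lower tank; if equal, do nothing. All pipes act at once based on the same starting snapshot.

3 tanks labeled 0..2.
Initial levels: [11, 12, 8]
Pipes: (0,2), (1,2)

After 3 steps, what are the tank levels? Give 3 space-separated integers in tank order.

Answer: 11 11 9

Derivation:
Step 1: flows [0->2,1->2] -> levels [10 11 10]
Step 2: flows [0=2,1->2] -> levels [10 10 11]
Step 3: flows [2->0,2->1] -> levels [11 11 9]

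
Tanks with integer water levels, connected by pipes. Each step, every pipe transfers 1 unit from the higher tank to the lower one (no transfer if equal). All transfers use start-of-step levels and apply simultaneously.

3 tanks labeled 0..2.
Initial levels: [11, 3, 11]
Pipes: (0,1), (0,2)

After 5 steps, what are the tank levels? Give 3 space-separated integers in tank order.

Step 1: flows [0->1,0=2] -> levels [10 4 11]
Step 2: flows [0->1,2->0] -> levels [10 5 10]
Step 3: flows [0->1,0=2] -> levels [9 6 10]
Step 4: flows [0->1,2->0] -> levels [9 7 9]
Step 5: flows [0->1,0=2] -> levels [8 8 9]

Answer: 8 8 9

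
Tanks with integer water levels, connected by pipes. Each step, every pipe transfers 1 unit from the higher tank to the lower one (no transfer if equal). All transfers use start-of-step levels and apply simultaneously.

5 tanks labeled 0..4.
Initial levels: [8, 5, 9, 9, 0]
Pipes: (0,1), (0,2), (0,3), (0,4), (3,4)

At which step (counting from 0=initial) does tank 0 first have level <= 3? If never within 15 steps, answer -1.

Step 1: flows [0->1,2->0,3->0,0->4,3->4] -> levels [8 6 8 7 2]
Step 2: flows [0->1,0=2,0->3,0->4,3->4] -> levels [5 7 8 7 4]
Step 3: flows [1->0,2->0,3->0,0->4,3->4] -> levels [7 6 7 5 6]
Step 4: flows [0->1,0=2,0->3,0->4,4->3] -> levels [4 7 7 7 6]
Step 5: flows [1->0,2->0,3->0,4->0,3->4] -> levels [8 6 6 5 6]
Step 6: flows [0->1,0->2,0->3,0->4,4->3] -> levels [4 7 7 7 6]
  -> period-2 cycle (repeats step 4); tank 0 never drops to <=3
Tank 0 never reaches <=3 within 15 steps

Answer: -1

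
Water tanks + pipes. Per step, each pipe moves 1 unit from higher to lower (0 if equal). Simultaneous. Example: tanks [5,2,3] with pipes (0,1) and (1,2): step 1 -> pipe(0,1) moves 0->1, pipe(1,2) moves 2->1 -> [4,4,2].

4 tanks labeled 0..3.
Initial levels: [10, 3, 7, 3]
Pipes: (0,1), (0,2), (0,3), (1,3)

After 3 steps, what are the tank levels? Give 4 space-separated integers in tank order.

Step 1: flows [0->1,0->2,0->3,1=3] -> levels [7 4 8 4]
Step 2: flows [0->1,2->0,0->3,1=3] -> levels [6 5 7 5]
Step 3: flows [0->1,2->0,0->3,1=3] -> levels [5 6 6 6]

Answer: 5 6 6 6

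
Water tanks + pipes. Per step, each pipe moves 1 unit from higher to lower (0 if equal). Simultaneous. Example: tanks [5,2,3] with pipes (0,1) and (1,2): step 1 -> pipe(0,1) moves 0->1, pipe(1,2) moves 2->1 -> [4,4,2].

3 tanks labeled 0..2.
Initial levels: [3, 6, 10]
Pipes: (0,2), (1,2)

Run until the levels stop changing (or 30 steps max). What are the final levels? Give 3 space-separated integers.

Answer: 6 6 7

Derivation:
Step 1: flows [2->0,2->1] -> levels [4 7 8]
Step 2: flows [2->0,2->1] -> levels [5 8 6]
Step 3: flows [2->0,1->2] -> levels [6 7 6]
Step 4: flows [0=2,1->2] -> levels [6 6 7]
Step 5: flows [2->0,2->1] -> levels [7 7 5]
Step 6: flows [0->2,1->2] -> levels [6 6 7]
  -> period-2 cycle: step 6 state = step 4 state; never stabilizes
  -> state at step 30: (30-4) mod 2 = 0, same as step 4 -> [6 6 7]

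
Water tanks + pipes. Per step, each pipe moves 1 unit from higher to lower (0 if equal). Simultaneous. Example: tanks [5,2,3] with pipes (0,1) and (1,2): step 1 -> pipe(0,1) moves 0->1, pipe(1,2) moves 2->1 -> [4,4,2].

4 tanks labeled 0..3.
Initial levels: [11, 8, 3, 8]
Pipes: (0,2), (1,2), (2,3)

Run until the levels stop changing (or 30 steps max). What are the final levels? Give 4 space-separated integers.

Answer: 7 7 9 7

Derivation:
Step 1: flows [0->2,1->2,3->2] -> levels [10 7 6 7]
Step 2: flows [0->2,1->2,3->2] -> levels [9 6 9 6]
Step 3: flows [0=2,2->1,2->3] -> levels [9 7 7 7]
Step 4: flows [0->2,1=2,2=3] -> levels [8 7 8 7]
Step 5: flows [0=2,2->1,2->3] -> levels [8 8 6 8]
Step 6: flows [0->2,1->2,3->2] -> levels [7 7 9 7]
Step 7: flows [2->0,2->1,2->3] -> levels [8 8 6 8]
  -> period-2 cycle: step 7 state = step 5 state; never stabilizes
  -> state at step 30: (30-5) mod 2 = 1, same as step 6 -> [7 7 9 7]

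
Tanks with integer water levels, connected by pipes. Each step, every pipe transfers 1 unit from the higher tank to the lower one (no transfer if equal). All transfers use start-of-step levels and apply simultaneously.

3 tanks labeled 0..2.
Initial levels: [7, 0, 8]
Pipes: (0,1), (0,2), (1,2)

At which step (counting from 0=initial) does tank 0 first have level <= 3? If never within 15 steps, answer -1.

Answer: -1

Derivation:
Step 1: flows [0->1,2->0,2->1] -> levels [7 2 6]
Step 2: flows [0->1,0->2,2->1] -> levels [5 4 6]
Step 3: flows [0->1,2->0,2->1] -> levels [5 6 4]
Step 4: flows [1->0,0->2,1->2] -> levels [5 4 6]
  -> period-2 cycle (repeats step 2); tank 0 never drops to <=3
Tank 0 never reaches <=3 within 15 steps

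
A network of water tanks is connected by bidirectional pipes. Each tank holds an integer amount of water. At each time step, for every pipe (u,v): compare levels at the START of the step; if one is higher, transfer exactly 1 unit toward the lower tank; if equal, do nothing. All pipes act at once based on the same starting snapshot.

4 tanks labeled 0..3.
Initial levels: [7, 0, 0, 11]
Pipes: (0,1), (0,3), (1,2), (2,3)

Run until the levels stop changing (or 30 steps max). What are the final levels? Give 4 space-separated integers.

Step 1: flows [0->1,3->0,1=2,3->2] -> levels [7 1 1 9]
Step 2: flows [0->1,3->0,1=2,3->2] -> levels [7 2 2 7]
Step 3: flows [0->1,0=3,1=2,3->2] -> levels [6 3 3 6]
Step 4: flows [0->1,0=3,1=2,3->2] -> levels [5 4 4 5]
Step 5: flows [0->1,0=3,1=2,3->2] -> levels [4 5 5 4]
Step 6: flows [1->0,0=3,1=2,2->3] -> levels [5 4 4 5]
  -> period-2 cycle: step 6 state = step 4 state; never stabilizes
  -> state at step 30: (30-4) mod 2 = 0, same as step 4 -> [5 4 4 5]

Answer: 5 4 4 5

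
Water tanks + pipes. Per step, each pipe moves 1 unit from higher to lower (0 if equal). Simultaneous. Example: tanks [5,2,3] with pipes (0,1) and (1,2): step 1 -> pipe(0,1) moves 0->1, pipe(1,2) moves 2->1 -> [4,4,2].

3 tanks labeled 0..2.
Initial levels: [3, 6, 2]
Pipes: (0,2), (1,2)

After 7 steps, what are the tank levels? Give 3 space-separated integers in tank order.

Step 1: flows [0->2,1->2] -> levels [2 5 4]
Step 2: flows [2->0,1->2] -> levels [3 4 4]
Step 3: flows [2->0,1=2] -> levels [4 4 3]
Step 4: flows [0->2,1->2] -> levels [3 3 5]
Step 5: flows [2->0,2->1] -> levels [4 4 3]
  -> period-2 cycle: step 5 state = step 3 state
  -> state at step 7: (7-3) mod 2 = 0, same as step 3 -> [4 4 3]

Answer: 4 4 3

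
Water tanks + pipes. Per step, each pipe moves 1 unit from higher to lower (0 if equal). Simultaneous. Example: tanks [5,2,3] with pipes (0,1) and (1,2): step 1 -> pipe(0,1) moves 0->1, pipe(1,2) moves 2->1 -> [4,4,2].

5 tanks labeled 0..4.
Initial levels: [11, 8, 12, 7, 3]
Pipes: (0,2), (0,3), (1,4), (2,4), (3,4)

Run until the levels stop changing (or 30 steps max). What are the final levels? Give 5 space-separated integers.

Step 1: flows [2->0,0->3,1->4,2->4,3->4] -> levels [11 7 10 7 6]
Step 2: flows [0->2,0->3,1->4,2->4,3->4] -> levels [9 6 10 7 9]
Step 3: flows [2->0,0->3,4->1,2->4,4->3] -> levels [9 7 8 9 8]
Step 4: flows [0->2,0=3,4->1,2=4,3->4] -> levels [8 8 9 8 8]
Step 5: flows [2->0,0=3,1=4,2->4,3=4] -> levels [9 8 7 8 9]
Step 6: flows [0->2,0->3,4->1,4->2,4->3] -> levels [7 9 9 10 6]
Step 7: flows [2->0,3->0,1->4,2->4,3->4] -> levels [9 8 7 8 9]
  -> period-2 cycle: step 7 state = step 5 state; never stabilizes
  -> state at step 30: (30-5) mod 2 = 1, same as step 6 -> [7 9 9 10 6]

Answer: 7 9 9 10 6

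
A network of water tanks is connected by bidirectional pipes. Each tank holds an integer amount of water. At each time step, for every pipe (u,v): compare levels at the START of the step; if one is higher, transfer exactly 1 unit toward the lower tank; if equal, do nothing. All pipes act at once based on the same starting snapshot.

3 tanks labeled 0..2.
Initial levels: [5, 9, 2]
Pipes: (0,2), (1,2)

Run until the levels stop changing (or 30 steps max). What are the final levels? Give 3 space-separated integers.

Step 1: flows [0->2,1->2] -> levels [4 8 4]
Step 2: flows [0=2,1->2] -> levels [4 7 5]
Step 3: flows [2->0,1->2] -> levels [5 6 5]
Step 4: flows [0=2,1->2] -> levels [5 5 6]
Step 5: flows [2->0,2->1] -> levels [6 6 4]
Step 6: flows [0->2,1->2] -> levels [5 5 6]
  -> period-2 cycle: step 6 state = step 4 state; never stabilizes
  -> state at step 30: (30-4) mod 2 = 0, same as step 4 -> [5 5 6]

Answer: 5 5 6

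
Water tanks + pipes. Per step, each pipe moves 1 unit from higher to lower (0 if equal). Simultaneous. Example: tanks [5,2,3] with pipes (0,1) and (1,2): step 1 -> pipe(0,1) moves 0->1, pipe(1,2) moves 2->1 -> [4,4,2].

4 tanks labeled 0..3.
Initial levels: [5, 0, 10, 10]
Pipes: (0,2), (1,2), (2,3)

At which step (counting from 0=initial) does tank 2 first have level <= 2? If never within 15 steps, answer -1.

Answer: -1

Derivation:
Step 1: flows [2->0,2->1,2=3] -> levels [6 1 8 10]
Step 2: flows [2->0,2->1,3->2] -> levels [7 2 7 9]
Step 3: flows [0=2,2->1,3->2] -> levels [7 3 7 8]
Step 4: flows [0=2,2->1,3->2] -> levels [7 4 7 7]
Step 5: flows [0=2,2->1,2=3] -> levels [7 5 6 7]
Step 6: flows [0->2,2->1,3->2] -> levels [6 6 7 6]
Step 7: flows [2->0,2->1,2->3] -> levels [7 7 4 7]
Step 8: flows [0->2,1->2,3->2] -> levels [6 6 7 6]
  -> period-2 cycle (repeats step 6); tank 2 never drops to <=2
Tank 2 never reaches <=2 within 15 steps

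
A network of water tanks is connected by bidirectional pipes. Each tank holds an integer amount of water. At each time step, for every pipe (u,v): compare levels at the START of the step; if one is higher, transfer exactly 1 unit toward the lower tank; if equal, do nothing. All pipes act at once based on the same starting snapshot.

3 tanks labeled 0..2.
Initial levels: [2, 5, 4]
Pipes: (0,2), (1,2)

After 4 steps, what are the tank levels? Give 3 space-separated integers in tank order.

Answer: 4 4 3

Derivation:
Step 1: flows [2->0,1->2] -> levels [3 4 4]
Step 2: flows [2->0,1=2] -> levels [4 4 3]
Step 3: flows [0->2,1->2] -> levels [3 3 5]
Step 4: flows [2->0,2->1] -> levels [4 4 3]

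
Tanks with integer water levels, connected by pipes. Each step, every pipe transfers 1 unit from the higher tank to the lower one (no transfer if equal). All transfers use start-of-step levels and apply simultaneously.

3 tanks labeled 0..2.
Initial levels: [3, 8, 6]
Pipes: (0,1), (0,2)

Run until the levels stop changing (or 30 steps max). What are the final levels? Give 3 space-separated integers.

Step 1: flows [1->0,2->0] -> levels [5 7 5]
Step 2: flows [1->0,0=2] -> levels [6 6 5]
Step 3: flows [0=1,0->2] -> levels [5 6 6]
Step 4: flows [1->0,2->0] -> levels [7 5 5]
Step 5: flows [0->1,0->2] -> levels [5 6 6]
  -> period-2 cycle: step 5 state = step 3 state; never stabilizes
  -> state at step 30: (30-3) mod 2 = 1, same as step 4 -> [7 5 5]

Answer: 7 5 5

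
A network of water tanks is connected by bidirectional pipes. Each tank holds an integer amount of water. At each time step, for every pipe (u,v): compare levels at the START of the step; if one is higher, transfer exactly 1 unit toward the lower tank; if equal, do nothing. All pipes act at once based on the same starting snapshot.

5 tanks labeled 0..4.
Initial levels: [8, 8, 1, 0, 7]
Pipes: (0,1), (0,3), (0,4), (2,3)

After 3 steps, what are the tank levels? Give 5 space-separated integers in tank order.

Answer: 6 7 2 2 7

Derivation:
Step 1: flows [0=1,0->3,0->4,2->3] -> levels [6 8 0 2 8]
Step 2: flows [1->0,0->3,4->0,3->2] -> levels [7 7 1 2 7]
Step 3: flows [0=1,0->3,0=4,3->2] -> levels [6 7 2 2 7]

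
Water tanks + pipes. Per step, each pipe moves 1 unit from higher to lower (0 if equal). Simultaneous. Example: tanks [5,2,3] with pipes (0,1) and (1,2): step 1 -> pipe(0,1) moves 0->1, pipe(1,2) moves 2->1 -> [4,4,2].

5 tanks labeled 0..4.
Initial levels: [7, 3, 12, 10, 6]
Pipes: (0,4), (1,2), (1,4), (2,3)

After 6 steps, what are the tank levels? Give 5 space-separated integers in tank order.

Step 1: flows [0->4,2->1,4->1,2->3] -> levels [6 5 10 11 6]
Step 2: flows [0=4,2->1,4->1,3->2] -> levels [6 7 10 10 5]
Step 3: flows [0->4,2->1,1->4,2=3] -> levels [5 7 9 10 7]
Step 4: flows [4->0,2->1,1=4,3->2] -> levels [6 8 9 9 6]
Step 5: flows [0=4,2->1,1->4,2=3] -> levels [6 8 8 9 7]
Step 6: flows [4->0,1=2,1->4,3->2] -> levels [7 7 9 8 7]

Answer: 7 7 9 8 7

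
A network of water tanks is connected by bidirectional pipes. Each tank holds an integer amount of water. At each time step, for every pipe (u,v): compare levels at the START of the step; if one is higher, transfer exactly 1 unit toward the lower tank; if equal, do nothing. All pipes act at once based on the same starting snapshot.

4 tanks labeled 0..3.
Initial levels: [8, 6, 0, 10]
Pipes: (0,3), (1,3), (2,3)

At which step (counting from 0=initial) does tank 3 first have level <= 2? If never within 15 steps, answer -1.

Step 1: flows [3->0,3->1,3->2] -> levels [9 7 1 7]
Step 2: flows [0->3,1=3,3->2] -> levels [8 7 2 7]
Step 3: flows [0->3,1=3,3->2] -> levels [7 7 3 7]
Step 4: flows [0=3,1=3,3->2] -> levels [7 7 4 6]
Step 5: flows [0->3,1->3,3->2] -> levels [6 6 5 7]
Step 6: flows [3->0,3->1,3->2] -> levels [7 7 6 4]
Step 7: flows [0->3,1->3,2->3] -> levels [6 6 5 7]
  -> period-2 cycle (repeats step 5); tank 3 never drops to <=2
Tank 3 never reaches <=2 within 15 steps

Answer: -1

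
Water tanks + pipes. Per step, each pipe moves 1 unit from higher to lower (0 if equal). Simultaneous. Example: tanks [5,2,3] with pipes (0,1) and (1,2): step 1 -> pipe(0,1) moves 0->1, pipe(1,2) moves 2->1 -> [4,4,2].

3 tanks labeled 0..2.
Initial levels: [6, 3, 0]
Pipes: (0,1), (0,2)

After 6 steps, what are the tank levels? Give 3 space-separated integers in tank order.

Step 1: flows [0->1,0->2] -> levels [4 4 1]
Step 2: flows [0=1,0->2] -> levels [3 4 2]
Step 3: flows [1->0,0->2] -> levels [3 3 3]
Step 4: flows [0=1,0=2] -> levels [3 3 3]
  -> stable; steps 5..6 unchanged -> [3 3 3]

Answer: 3 3 3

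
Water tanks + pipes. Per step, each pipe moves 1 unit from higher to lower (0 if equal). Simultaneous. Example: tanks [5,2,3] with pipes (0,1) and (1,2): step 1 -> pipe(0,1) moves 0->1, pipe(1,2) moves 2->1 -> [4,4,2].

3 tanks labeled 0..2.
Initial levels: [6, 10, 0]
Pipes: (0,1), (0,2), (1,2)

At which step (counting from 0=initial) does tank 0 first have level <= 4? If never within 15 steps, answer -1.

Answer: -1

Derivation:
Step 1: flows [1->0,0->2,1->2] -> levels [6 8 2]
Step 2: flows [1->0,0->2,1->2] -> levels [6 6 4]
Step 3: flows [0=1,0->2,1->2] -> levels [5 5 6]
Step 4: flows [0=1,2->0,2->1] -> levels [6 6 4]
  -> period-2 cycle (repeats step 2); tank 0 never drops to <=4
Tank 0 never reaches <=4 within 15 steps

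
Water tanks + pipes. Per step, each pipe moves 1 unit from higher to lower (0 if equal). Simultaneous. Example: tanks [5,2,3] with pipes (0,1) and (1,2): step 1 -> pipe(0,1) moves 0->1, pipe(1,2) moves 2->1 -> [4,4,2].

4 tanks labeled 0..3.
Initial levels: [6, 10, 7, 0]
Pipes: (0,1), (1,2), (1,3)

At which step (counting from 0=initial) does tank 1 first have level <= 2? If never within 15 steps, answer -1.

Answer: -1

Derivation:
Step 1: flows [1->0,1->2,1->3] -> levels [7 7 8 1]
Step 2: flows [0=1,2->1,1->3] -> levels [7 7 7 2]
Step 3: flows [0=1,1=2,1->3] -> levels [7 6 7 3]
Step 4: flows [0->1,2->1,1->3] -> levels [6 7 6 4]
Step 5: flows [1->0,1->2,1->3] -> levels [7 4 7 5]
Step 6: flows [0->1,2->1,3->1] -> levels [6 7 6 4]
  -> period-2 cycle (repeats step 4); tank 1 never drops to <=2
Tank 1 never reaches <=2 within 15 steps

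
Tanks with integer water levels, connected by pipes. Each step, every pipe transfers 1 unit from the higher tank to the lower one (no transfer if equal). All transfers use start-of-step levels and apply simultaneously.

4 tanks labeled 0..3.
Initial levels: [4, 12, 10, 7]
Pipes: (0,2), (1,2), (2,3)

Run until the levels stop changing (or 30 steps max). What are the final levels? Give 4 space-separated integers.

Answer: 8 9 7 9

Derivation:
Step 1: flows [2->0,1->2,2->3] -> levels [5 11 9 8]
Step 2: flows [2->0,1->2,2->3] -> levels [6 10 8 9]
Step 3: flows [2->0,1->2,3->2] -> levels [7 9 9 8]
Step 4: flows [2->0,1=2,2->3] -> levels [8 9 7 9]
Step 5: flows [0->2,1->2,3->2] -> levels [7 8 10 8]
Step 6: flows [2->0,2->1,2->3] -> levels [8 9 7 9]
  -> period-2 cycle: step 6 state = step 4 state; never stabilizes
  -> state at step 30: (30-4) mod 2 = 0, same as step 4 -> [8 9 7 9]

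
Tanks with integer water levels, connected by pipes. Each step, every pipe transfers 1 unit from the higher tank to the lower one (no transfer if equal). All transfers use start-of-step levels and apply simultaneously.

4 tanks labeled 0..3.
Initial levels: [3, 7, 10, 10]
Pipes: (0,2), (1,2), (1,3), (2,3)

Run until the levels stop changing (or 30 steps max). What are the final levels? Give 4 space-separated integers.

Step 1: flows [2->0,2->1,3->1,2=3] -> levels [4 9 8 9]
Step 2: flows [2->0,1->2,1=3,3->2] -> levels [5 8 9 8]
Step 3: flows [2->0,2->1,1=3,2->3] -> levels [6 9 6 9]
Step 4: flows [0=2,1->2,1=3,3->2] -> levels [6 8 8 8]
Step 5: flows [2->0,1=2,1=3,2=3] -> levels [7 8 7 8]
Step 6: flows [0=2,1->2,1=3,3->2] -> levels [7 7 9 7]
Step 7: flows [2->0,2->1,1=3,2->3] -> levels [8 8 6 8]
Step 8: flows [0->2,1->2,1=3,3->2] -> levels [7 7 9 7]
  -> period-2 cycle: step 8 state = step 6 state; never stabilizes
  -> state at step 30: (30-6) mod 2 = 0, same as step 6 -> [7 7 9 7]

Answer: 7 7 9 7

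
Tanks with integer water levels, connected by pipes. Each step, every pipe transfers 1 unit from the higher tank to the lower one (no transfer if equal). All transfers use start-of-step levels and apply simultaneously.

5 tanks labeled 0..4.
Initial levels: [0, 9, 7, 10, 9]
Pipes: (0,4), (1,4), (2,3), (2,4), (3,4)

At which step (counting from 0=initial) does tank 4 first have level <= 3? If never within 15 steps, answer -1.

Answer: -1

Derivation:
Step 1: flows [4->0,1=4,3->2,4->2,3->4] -> levels [1 9 9 8 8]
Step 2: flows [4->0,1->4,2->3,2->4,3=4] -> levels [2 8 7 9 9]
Step 3: flows [4->0,4->1,3->2,4->2,3=4] -> levels [3 9 9 8 6]
Step 4: flows [4->0,1->4,2->3,2->4,3->4] -> levels [4 8 7 8 8]
Step 5: flows [4->0,1=4,3->2,4->2,3=4] -> levels [5 8 9 7 6]
Step 6: flows [4->0,1->4,2->3,2->4,3->4] -> levels [6 7 7 7 8]
Step 7: flows [4->0,4->1,2=3,4->2,4->3] -> levels [7 8 8 8 4]
Step 8: flows [0->4,1->4,2=3,2->4,3->4] -> levels [6 7 7 7 8]
  -> period-2 cycle (repeats step 6); tank 4 never drops to <=3
Tank 4 never reaches <=3 within 15 steps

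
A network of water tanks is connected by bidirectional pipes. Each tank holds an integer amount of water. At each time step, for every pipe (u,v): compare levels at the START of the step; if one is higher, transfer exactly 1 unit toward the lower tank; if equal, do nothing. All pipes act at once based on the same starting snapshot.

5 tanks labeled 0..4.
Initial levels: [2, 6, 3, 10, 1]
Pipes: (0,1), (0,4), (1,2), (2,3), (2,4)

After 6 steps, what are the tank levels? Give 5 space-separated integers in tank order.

Step 1: flows [1->0,0->4,1->2,3->2,2->4] -> levels [2 4 4 9 3]
Step 2: flows [1->0,4->0,1=2,3->2,2->4] -> levels [4 3 4 8 3]
Step 3: flows [0->1,0->4,2->1,3->2,2->4] -> levels [2 5 3 7 5]
Step 4: flows [1->0,4->0,1->2,3->2,4->2] -> levels [4 3 6 6 3]
Step 5: flows [0->1,0->4,2->1,2=3,2->4] -> levels [2 5 4 6 5]
Step 6: flows [1->0,4->0,1->2,3->2,4->2] -> levels [4 3 7 5 3]

Answer: 4 3 7 5 3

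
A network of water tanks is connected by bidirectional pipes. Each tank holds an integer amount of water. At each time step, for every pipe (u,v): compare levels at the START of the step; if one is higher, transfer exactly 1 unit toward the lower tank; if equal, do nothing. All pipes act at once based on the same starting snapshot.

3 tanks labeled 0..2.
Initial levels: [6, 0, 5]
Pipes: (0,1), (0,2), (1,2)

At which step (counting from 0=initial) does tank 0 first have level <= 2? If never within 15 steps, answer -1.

Answer: -1

Derivation:
Step 1: flows [0->1,0->2,2->1] -> levels [4 2 5]
Step 2: flows [0->1,2->0,2->1] -> levels [4 4 3]
Step 3: flows [0=1,0->2,1->2] -> levels [3 3 5]
Step 4: flows [0=1,2->0,2->1] -> levels [4 4 3]
  -> period-2 cycle (repeats step 2); tank 0 never drops to <=2
Tank 0 never reaches <=2 within 15 steps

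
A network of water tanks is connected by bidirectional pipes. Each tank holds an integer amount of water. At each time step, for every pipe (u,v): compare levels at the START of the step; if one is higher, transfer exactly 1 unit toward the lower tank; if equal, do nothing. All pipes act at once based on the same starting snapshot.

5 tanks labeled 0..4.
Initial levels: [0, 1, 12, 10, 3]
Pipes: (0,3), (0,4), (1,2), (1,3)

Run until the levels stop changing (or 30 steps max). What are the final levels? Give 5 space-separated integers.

Step 1: flows [3->0,4->0,2->1,3->1] -> levels [2 3 11 8 2]
Step 2: flows [3->0,0=4,2->1,3->1] -> levels [3 5 10 6 2]
Step 3: flows [3->0,0->4,2->1,3->1] -> levels [3 7 9 4 3]
Step 4: flows [3->0,0=4,2->1,1->3] -> levels [4 7 8 4 3]
Step 5: flows [0=3,0->4,2->1,1->3] -> levels [3 7 7 5 4]
Step 6: flows [3->0,4->0,1=2,1->3] -> levels [5 6 7 5 3]
Step 7: flows [0=3,0->4,2->1,1->3] -> levels [4 6 6 6 4]
Step 8: flows [3->0,0=4,1=2,1=3] -> levels [5 6 6 5 4]
Step 9: flows [0=3,0->4,1=2,1->3] -> levels [4 5 6 6 5]
Step 10: flows [3->0,4->0,2->1,3->1] -> levels [6 7 5 4 4]
Step 11: flows [0->3,0->4,1->2,1->3] -> levels [4 5 6 6 5]
  -> period-2 cycle: step 11 state = step 9 state; never stabilizes
  -> state at step 30: (30-9) mod 2 = 1, same as step 10 -> [6 7 5 4 4]

Answer: 6 7 5 4 4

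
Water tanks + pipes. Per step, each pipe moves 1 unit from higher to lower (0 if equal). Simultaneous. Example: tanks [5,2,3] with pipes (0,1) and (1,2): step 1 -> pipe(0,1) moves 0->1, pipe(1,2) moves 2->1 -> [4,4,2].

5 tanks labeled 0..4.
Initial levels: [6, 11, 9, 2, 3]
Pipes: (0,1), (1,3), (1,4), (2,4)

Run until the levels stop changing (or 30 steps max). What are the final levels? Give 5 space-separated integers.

Answer: 7 4 6 7 7

Derivation:
Step 1: flows [1->0,1->3,1->4,2->4] -> levels [7 8 8 3 5]
Step 2: flows [1->0,1->3,1->4,2->4] -> levels [8 5 7 4 7]
Step 3: flows [0->1,1->3,4->1,2=4] -> levels [7 6 7 5 6]
Step 4: flows [0->1,1->3,1=4,2->4] -> levels [6 6 6 6 7]
Step 5: flows [0=1,1=3,4->1,4->2] -> levels [6 7 7 6 5]
Step 6: flows [1->0,1->3,1->4,2->4] -> levels [7 4 6 7 7]
Step 7: flows [0->1,3->1,4->1,4->2] -> levels [6 7 7 6 5]
  -> period-2 cycle: step 7 state = step 5 state; never stabilizes
  -> state at step 30: (30-5) mod 2 = 1, same as step 6 -> [7 4 6 7 7]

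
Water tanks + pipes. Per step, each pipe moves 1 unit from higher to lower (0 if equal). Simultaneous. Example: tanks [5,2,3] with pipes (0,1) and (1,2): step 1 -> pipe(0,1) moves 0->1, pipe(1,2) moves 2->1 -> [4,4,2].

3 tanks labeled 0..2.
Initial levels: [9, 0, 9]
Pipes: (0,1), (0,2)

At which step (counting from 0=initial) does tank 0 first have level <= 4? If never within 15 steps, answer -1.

Answer: -1

Derivation:
Step 1: flows [0->1,0=2] -> levels [8 1 9]
Step 2: flows [0->1,2->0] -> levels [8 2 8]
Step 3: flows [0->1,0=2] -> levels [7 3 8]
Step 4: flows [0->1,2->0] -> levels [7 4 7]
Step 5: flows [0->1,0=2] -> levels [6 5 7]
Step 6: flows [0->1,2->0] -> levels [6 6 6]
Step 7: flows [0=1,0=2] -> levels [6 6 6]
  -> stable; tank 0 stays at 6 > 4
Tank 0 never reaches <=4 within 15 steps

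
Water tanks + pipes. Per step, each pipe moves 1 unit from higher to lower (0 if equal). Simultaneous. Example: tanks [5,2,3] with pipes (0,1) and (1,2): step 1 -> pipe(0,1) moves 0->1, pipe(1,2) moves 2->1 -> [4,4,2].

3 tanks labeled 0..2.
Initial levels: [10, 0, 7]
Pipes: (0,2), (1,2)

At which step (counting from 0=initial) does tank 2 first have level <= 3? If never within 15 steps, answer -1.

Answer: -1

Derivation:
Step 1: flows [0->2,2->1] -> levels [9 1 7]
Step 2: flows [0->2,2->1] -> levels [8 2 7]
Step 3: flows [0->2,2->1] -> levels [7 3 7]
Step 4: flows [0=2,2->1] -> levels [7 4 6]
Step 5: flows [0->2,2->1] -> levels [6 5 6]
Step 6: flows [0=2,2->1] -> levels [6 6 5]
Step 7: flows [0->2,1->2] -> levels [5 5 7]
Step 8: flows [2->0,2->1] -> levels [6 6 5]
  -> period-2 cycle (repeats step 6); tank 2 never drops to <=3
Tank 2 never reaches <=3 within 15 steps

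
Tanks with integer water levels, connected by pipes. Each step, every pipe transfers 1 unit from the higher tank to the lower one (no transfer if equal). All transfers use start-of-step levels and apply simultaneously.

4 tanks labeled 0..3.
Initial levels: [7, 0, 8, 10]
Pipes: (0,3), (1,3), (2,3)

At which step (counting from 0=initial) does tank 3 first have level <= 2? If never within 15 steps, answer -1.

Answer: -1

Derivation:
Step 1: flows [3->0,3->1,3->2] -> levels [8 1 9 7]
Step 2: flows [0->3,3->1,2->3] -> levels [7 2 8 8]
Step 3: flows [3->0,3->1,2=3] -> levels [8 3 8 6]
Step 4: flows [0->3,3->1,2->3] -> levels [7 4 7 7]
Step 5: flows [0=3,3->1,2=3] -> levels [7 5 7 6]
Step 6: flows [0->3,3->1,2->3] -> levels [6 6 6 7]
Step 7: flows [3->0,3->1,3->2] -> levels [7 7 7 4]
Step 8: flows [0->3,1->3,2->3] -> levels [6 6 6 7]
  -> period-2 cycle (repeats step 6); tank 3 never drops to <=2
Tank 3 never reaches <=2 within 15 steps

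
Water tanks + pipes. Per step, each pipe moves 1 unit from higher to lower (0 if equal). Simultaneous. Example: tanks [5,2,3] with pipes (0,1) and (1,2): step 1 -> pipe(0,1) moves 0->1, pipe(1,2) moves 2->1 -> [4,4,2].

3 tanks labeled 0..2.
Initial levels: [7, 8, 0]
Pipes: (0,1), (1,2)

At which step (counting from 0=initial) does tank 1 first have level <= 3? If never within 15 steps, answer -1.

Answer: -1

Derivation:
Step 1: flows [1->0,1->2] -> levels [8 6 1]
Step 2: flows [0->1,1->2] -> levels [7 6 2]
Step 3: flows [0->1,1->2] -> levels [6 6 3]
Step 4: flows [0=1,1->2] -> levels [6 5 4]
Step 5: flows [0->1,1->2] -> levels [5 5 5]
Step 6: flows [0=1,1=2] -> levels [5 5 5]
  -> stable; tank 1 stays at 5 > 3
Tank 1 never reaches <=3 within 15 steps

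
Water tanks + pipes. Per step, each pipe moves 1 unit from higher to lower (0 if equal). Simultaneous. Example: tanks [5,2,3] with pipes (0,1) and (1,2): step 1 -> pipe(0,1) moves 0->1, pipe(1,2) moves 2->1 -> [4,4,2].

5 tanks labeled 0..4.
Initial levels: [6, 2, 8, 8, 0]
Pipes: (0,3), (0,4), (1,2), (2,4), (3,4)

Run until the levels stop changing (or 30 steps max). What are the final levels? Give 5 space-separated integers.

Step 1: flows [3->0,0->4,2->1,2->4,3->4] -> levels [6 3 6 6 3]
Step 2: flows [0=3,0->4,2->1,2->4,3->4] -> levels [5 4 4 5 6]
Step 3: flows [0=3,4->0,1=2,4->2,4->3] -> levels [6 4 5 6 3]
Step 4: flows [0=3,0->4,2->1,2->4,3->4] -> levels [5 5 3 5 6]
Step 5: flows [0=3,4->0,1->2,4->2,4->3] -> levels [6 4 5 6 3]
  -> period-2 cycle: step 5 state = step 3 state; never stabilizes
  -> state at step 30: (30-3) mod 2 = 1, same as step 4 -> [5 5 3 5 6]

Answer: 5 5 3 5 6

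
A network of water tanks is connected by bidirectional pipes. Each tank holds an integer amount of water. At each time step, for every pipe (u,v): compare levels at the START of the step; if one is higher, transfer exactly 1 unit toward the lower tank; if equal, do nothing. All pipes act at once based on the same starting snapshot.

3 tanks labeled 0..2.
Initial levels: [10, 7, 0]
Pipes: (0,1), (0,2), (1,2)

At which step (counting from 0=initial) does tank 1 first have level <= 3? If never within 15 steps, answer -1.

Step 1: flows [0->1,0->2,1->2] -> levels [8 7 2]
Step 2: flows [0->1,0->2,1->2] -> levels [6 7 4]
Step 3: flows [1->0,0->2,1->2] -> levels [6 5 6]
Step 4: flows [0->1,0=2,2->1] -> levels [5 7 5]
Step 5: flows [1->0,0=2,1->2] -> levels [6 5 6]
  -> period-2 cycle (repeats step 3); tank 1 never drops to <=3
Tank 1 never reaches <=3 within 15 steps

Answer: -1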